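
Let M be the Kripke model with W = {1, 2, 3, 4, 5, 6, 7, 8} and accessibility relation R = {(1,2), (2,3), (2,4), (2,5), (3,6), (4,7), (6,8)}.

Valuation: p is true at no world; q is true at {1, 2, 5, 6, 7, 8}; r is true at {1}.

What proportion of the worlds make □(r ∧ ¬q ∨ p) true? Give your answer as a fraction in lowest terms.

1: successors {2}; r ∧ ¬q ∨ p there: 2:F. ✗
2: successors {3, 4, 5}; r ∧ ¬q ∨ p there: 3:F, 4:F, 5:F. ✗
3: successors {6}; r ∧ ¬q ∨ p there: 6:F. ✗
4: successors {7}; r ∧ ¬q ∨ p there: 7:F. ✗
5: no successors, so □(r ∧ ¬q ∨ p) holds vacuously. ✓
6: successors {8}; r ∧ ¬q ∨ p there: 8:F. ✗
7: no successors, so □(r ∧ ¬q ∨ p) holds vacuously. ✓
8: no successors, so □(r ∧ ¬q ∨ p) holds vacuously. ✓
That's 3 of 8 worlds, so 3/8.

3/8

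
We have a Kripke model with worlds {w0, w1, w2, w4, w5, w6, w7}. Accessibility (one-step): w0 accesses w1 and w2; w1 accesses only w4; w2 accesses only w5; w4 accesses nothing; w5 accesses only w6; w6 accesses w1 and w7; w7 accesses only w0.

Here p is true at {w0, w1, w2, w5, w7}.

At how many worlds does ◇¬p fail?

w0: successors {w1, w2}; ¬p there: w1:F, w2:F. ✗
w1: successors {w4}; ¬p there: w4:T. ✓
w2: successors {w5}; ¬p there: w5:F. ✗
w4: no successors, so ◇¬p fails. ✗
w5: successors {w6}; ¬p there: w6:T. ✓
w6: successors {w1, w7}; ¬p there: w1:F, w7:F. ✗
w7: successors {w0}; ¬p there: w0:F. ✗
Satisfying worlds: {w1, w5}.
So ◇¬p fails at the other 5 worlds.

5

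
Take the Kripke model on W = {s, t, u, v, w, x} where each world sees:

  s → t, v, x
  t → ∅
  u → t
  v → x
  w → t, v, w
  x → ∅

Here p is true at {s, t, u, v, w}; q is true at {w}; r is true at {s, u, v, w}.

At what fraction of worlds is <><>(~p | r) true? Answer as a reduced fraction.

s: successors {t, v, x}; <>(~p | r) there: t:F, v:T, x:F. ✓
t: no successors, so <><>(~p | r) fails. ✗
u: successors {t}; <>(~p | r) there: t:F. ✗
v: successors {x}; <>(~p | r) there: x:F. ✗
w: successors {t, v, w}; <>(~p | r) there: t:F, v:T, w:T. ✓
x: no successors, so <><>(~p | r) fails. ✗
That's 2 of 6 worlds, so 2/6 = 1/3.

1/3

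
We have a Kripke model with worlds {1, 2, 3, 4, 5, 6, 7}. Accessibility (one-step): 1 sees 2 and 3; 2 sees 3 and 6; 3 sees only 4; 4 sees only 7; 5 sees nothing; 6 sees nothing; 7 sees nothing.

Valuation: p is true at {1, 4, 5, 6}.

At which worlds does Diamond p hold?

{2, 3}

1: successors {2, 3}; p there: 2:F, 3:F. ✗
2: successors {3, 6}; p there: 3:F, 6:T. ✓
3: successors {4}; p there: 4:T. ✓
4: successors {7}; p there: 7:F. ✗
5: no successors, so Diamond p fails. ✗
6: no successors, so Diamond p fails. ✗
7: no successors, so Diamond p fails. ✗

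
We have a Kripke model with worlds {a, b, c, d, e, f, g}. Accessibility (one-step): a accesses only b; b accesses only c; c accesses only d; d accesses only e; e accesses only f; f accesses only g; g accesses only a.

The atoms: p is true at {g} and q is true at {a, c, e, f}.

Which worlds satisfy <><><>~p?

a: successors {b}; <><>~p there: b:T. ✓
b: successors {c}; <><>~p there: c:T. ✓
c: successors {d}; <><>~p there: d:T. ✓
d: successors {e}; <><>~p there: e:F. ✗
e: successors {f}; <><>~p there: f:T. ✓
f: successors {g}; <><>~p there: g:T. ✓
g: successors {a}; <><>~p there: a:T. ✓

{a, b, c, e, f, g}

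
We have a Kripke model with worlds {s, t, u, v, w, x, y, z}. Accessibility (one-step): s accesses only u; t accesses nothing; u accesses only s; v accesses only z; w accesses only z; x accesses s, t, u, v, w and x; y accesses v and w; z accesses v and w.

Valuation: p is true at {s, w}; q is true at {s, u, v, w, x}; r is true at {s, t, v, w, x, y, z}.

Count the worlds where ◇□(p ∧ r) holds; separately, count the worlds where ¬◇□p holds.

2 and 6

For ◇□(p ∧ r):
s: successors {u}; □(p ∧ r) there: u:T. ✓
t: no successors, so ◇□(p ∧ r) fails. ✗
u: successors {s}; □(p ∧ r) there: s:F. ✗
v: successors {z}; □(p ∧ r) there: z:F. ✗
w: successors {z}; □(p ∧ r) there: z:F. ✗
x: successors {s, t, u, v, w, x}; □(p ∧ r) there: s:F, t:T, u:T, v:F, w:F, x:F. ✓
y: successors {v, w}; □(p ∧ r) there: v:F, w:F. ✗
z: successors {v, w}; □(p ∧ r) there: v:F, w:F. ✗
— 2 worlds.
For ¬◇□p:
s: ◇□p is T. ✗
t: ◇□p is F. ✓
u: ◇□p is F. ✓
v: ◇□p is F. ✓
w: ◇□p is F. ✓
x: ◇□p is T. ✗
y: ◇□p is F. ✓
z: ◇□p is F. ✓
— 6 worlds.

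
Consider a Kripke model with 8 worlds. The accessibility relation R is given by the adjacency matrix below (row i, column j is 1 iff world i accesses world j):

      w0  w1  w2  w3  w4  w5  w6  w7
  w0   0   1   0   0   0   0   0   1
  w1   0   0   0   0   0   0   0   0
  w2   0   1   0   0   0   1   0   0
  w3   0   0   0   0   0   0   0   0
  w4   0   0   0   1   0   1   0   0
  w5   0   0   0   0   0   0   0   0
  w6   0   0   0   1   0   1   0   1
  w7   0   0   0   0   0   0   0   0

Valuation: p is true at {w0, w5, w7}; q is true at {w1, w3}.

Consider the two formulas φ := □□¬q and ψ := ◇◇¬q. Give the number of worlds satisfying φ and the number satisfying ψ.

For □□¬q:
w0: successors {w1, w7}; □¬q there: w1:T, w7:T. ✓
w1: no successors, so □□¬q holds vacuously. ✓
w2: successors {w1, w5}; □¬q there: w1:T, w5:T. ✓
w3: no successors, so □□¬q holds vacuously. ✓
w4: successors {w3, w5}; □¬q there: w3:T, w5:T. ✓
w5: no successors, so □□¬q holds vacuously. ✓
w6: successors {w3, w5, w7}; □¬q there: w3:T, w5:T, w7:T. ✓
w7: no successors, so □□¬q holds vacuously. ✓
— 8 worlds.
For ◇◇¬q:
w0: successors {w1, w7}; ◇¬q there: w1:F, w7:F. ✗
w1: no successors, so ◇◇¬q fails. ✗
w2: successors {w1, w5}; ◇¬q there: w1:F, w5:F. ✗
w3: no successors, so ◇◇¬q fails. ✗
w4: successors {w3, w5}; ◇¬q there: w3:F, w5:F. ✗
w5: no successors, so ◇◇¬q fails. ✗
w6: successors {w3, w5, w7}; ◇¬q there: w3:F, w5:F, w7:F. ✗
w7: no successors, so ◇◇¬q fails. ✗
— 0 worlds.

8 and 0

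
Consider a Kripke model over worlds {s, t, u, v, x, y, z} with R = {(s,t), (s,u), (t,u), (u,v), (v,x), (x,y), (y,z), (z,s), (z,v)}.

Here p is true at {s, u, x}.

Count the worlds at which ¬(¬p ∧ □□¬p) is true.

5

s: ¬p ∧ □□¬p is F. ✓
t: ¬p ∧ □□¬p is T. ✗
u: ¬p ∧ □□¬p is F. ✓
v: ¬p ∧ □□¬p is T. ✗
x: ¬p ∧ □□¬p is F. ✓
y: ¬p ∧ □□¬p is F. ✓
z: ¬p ∧ □□¬p is F. ✓
Satisfying worlds: {s, u, x, y, z}.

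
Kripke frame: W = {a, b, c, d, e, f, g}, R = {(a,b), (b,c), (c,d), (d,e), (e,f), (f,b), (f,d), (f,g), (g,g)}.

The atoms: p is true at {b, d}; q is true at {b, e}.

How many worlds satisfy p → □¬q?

a: p is F, □¬q is F. ✓
b: p is T, □¬q is T. ✓
c: p is F, □¬q is T. ✓
d: p is T, □¬q is F. ✗
e: p is F, □¬q is T. ✓
f: p is F, □¬q is F. ✓
g: p is F, □¬q is T. ✓
Satisfying worlds: {a, b, c, e, f, g}.

6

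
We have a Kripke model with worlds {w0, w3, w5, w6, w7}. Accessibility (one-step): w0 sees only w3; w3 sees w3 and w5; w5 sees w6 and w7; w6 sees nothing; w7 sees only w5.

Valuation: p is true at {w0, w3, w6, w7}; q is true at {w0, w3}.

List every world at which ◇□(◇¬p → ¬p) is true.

w0: successors {w3}; □(◇¬p → ¬p) there: w3:F. ✗
w3: successors {w3, w5}; □(◇¬p → ¬p) there: w3:F, w5:F. ✗
w5: successors {w6, w7}; □(◇¬p → ¬p) there: w6:T, w7:T. ✓
w6: no successors, so ◇□(◇¬p → ¬p) fails. ✗
w7: successors {w5}; □(◇¬p → ¬p) there: w5:F. ✗

{w5}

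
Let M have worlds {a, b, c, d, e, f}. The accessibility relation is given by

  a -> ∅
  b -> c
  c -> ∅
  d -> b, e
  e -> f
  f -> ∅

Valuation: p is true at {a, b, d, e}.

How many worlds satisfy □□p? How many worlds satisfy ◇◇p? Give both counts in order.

5 and 0

For □□p:
a: no successors, so □□p holds vacuously. ✓
b: successors {c}; □p there: c:T. ✓
c: no successors, so □□p holds vacuously. ✓
d: successors {b, e}; □p there: b:F, e:F. ✗
e: successors {f}; □p there: f:T. ✓
f: no successors, so □□p holds vacuously. ✓
— 5 worlds.
For ◇◇p:
a: no successors, so ◇◇p fails. ✗
b: successors {c}; ◇p there: c:F. ✗
c: no successors, so ◇◇p fails. ✗
d: successors {b, e}; ◇p there: b:F, e:F. ✗
e: successors {f}; ◇p there: f:F. ✗
f: no successors, so ◇◇p fails. ✗
— 0 worlds.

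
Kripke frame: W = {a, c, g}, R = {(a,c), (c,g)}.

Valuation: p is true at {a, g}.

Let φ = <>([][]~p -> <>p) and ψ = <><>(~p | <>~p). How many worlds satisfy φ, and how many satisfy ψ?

For <>([][]~p -> <>p):
a: successors {c}; [][]~p -> <>p there: c:T. ✓
c: successors {g}; [][]~p -> <>p there: g:F. ✗
g: no successors, so <>([][]~p -> <>p) fails. ✗
— 1 world.
For <><>(~p | <>~p):
a: successors {c}; <>(~p | <>~p) there: c:F. ✗
c: successors {g}; <>(~p | <>~p) there: g:F. ✗
g: no successors, so <><>(~p | <>~p) fails. ✗
— 0 worlds.

1 and 0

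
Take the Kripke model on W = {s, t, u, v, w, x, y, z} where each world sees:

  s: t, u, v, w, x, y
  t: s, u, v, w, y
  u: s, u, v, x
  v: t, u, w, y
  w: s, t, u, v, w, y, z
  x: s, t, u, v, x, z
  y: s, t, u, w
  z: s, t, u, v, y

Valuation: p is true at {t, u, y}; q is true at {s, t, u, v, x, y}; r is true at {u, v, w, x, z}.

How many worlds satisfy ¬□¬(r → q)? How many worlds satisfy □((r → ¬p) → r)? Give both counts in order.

8 and 0

For ¬□¬(r → q):
s: □¬(r → q) is F. ✓
t: □¬(r → q) is F. ✓
u: □¬(r → q) is F. ✓
v: □¬(r → q) is F. ✓
w: □¬(r → q) is F. ✓
x: □¬(r → q) is F. ✓
y: □¬(r → q) is F. ✓
z: □¬(r → q) is F. ✓
— 8 worlds.
For □((r → ¬p) → r):
s: successors {t, u, v, w, x, y}; (r → ¬p) → r there: t:F, u:T, v:T, w:T, x:T, y:F. ✗
t: successors {s, u, v, w, y}; (r → ¬p) → r there: s:F, u:T, v:T, w:T, y:F. ✗
u: successors {s, u, v, x}; (r → ¬p) → r there: s:F, u:T, v:T, x:T. ✗
v: successors {t, u, w, y}; (r → ¬p) → r there: t:F, u:T, w:T, y:F. ✗
w: successors {s, t, u, v, w, y, z}; (r → ¬p) → r there: s:F, t:F, u:T, v:T, w:T, y:F, z:T. ✗
x: successors {s, t, u, v, x, z}; (r → ¬p) → r there: s:F, t:F, u:T, v:T, x:T, z:T. ✗
y: successors {s, t, u, w}; (r → ¬p) → r there: s:F, t:F, u:T, w:T. ✗
z: successors {s, t, u, v, y}; (r → ¬p) → r there: s:F, t:F, u:T, v:T, y:F. ✗
— 0 worlds.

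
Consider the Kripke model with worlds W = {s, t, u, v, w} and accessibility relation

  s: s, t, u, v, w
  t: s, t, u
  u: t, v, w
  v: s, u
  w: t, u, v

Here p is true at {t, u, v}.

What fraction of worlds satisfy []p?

s: successors {s, t, u, v, w}; p there: s:F, t:T, u:T, v:T, w:F. ✗
t: successors {s, t, u}; p there: s:F, t:T, u:T. ✗
u: successors {t, v, w}; p there: t:T, v:T, w:F. ✗
v: successors {s, u}; p there: s:F, u:T. ✗
w: successors {t, u, v}; p there: t:T, u:T, v:T. ✓
That's 1 of 5 worlds, so 1/5.

1/5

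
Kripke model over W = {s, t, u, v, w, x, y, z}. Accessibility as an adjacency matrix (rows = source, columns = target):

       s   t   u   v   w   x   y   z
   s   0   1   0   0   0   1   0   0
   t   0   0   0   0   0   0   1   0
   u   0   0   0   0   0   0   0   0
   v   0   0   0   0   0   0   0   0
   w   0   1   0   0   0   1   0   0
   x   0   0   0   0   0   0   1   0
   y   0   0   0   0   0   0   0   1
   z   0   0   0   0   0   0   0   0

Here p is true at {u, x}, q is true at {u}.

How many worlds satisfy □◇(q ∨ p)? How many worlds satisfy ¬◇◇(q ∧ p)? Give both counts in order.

3 and 8

For □◇(q ∨ p):
s: successors {t, x}; ◇(q ∨ p) there: t:F, x:F. ✗
t: successors {y}; ◇(q ∨ p) there: y:F. ✗
u: no successors, so □◇(q ∨ p) holds vacuously. ✓
v: no successors, so □◇(q ∨ p) holds vacuously. ✓
w: successors {t, x}; ◇(q ∨ p) there: t:F, x:F. ✗
x: successors {y}; ◇(q ∨ p) there: y:F. ✗
y: successors {z}; ◇(q ∨ p) there: z:F. ✗
z: no successors, so □◇(q ∨ p) holds vacuously. ✓
— 3 worlds.
For ¬◇◇(q ∧ p):
s: ◇◇(q ∧ p) is F. ✓
t: ◇◇(q ∧ p) is F. ✓
u: ◇◇(q ∧ p) is F. ✓
v: ◇◇(q ∧ p) is F. ✓
w: ◇◇(q ∧ p) is F. ✓
x: ◇◇(q ∧ p) is F. ✓
y: ◇◇(q ∧ p) is F. ✓
z: ◇◇(q ∧ p) is F. ✓
— 8 worlds.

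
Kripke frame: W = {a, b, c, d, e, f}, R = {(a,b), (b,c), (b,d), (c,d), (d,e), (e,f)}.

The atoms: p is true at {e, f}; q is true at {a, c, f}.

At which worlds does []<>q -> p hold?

{b, c, e, f}

a: []<>q is T, p is F. ✗
b: []<>q is F, p is F. ✓
c: []<>q is F, p is F. ✓
d: []<>q is T, p is F. ✗
e: []<>q is F, p is T. ✓
f: []<>q is T, p is T. ✓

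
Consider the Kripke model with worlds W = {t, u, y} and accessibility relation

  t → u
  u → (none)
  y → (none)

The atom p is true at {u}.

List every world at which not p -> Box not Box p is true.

{u, y}

t: not p is T, Box not Box p is F. ✗
u: not p is F, Box not Box p is T. ✓
y: not p is T, Box not Box p is T. ✓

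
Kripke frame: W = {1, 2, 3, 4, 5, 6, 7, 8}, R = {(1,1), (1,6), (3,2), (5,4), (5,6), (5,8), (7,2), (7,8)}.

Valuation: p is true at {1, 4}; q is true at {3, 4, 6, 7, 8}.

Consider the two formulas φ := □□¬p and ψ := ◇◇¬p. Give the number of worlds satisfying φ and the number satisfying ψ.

7 and 1

For □□¬p:
1: successors {1, 6}; □¬p there: 1:F, 6:T. ✗
2: no successors, so □□¬p holds vacuously. ✓
3: successors {2}; □¬p there: 2:T. ✓
4: no successors, so □□¬p holds vacuously. ✓
5: successors {4, 6, 8}; □¬p there: 4:T, 6:T, 8:T. ✓
6: no successors, so □□¬p holds vacuously. ✓
7: successors {2, 8}; □¬p there: 2:T, 8:T. ✓
8: no successors, so □□¬p holds vacuously. ✓
— 7 worlds.
For ◇◇¬p:
1: successors {1, 6}; ◇¬p there: 1:T, 6:F. ✓
2: no successors, so ◇◇¬p fails. ✗
3: successors {2}; ◇¬p there: 2:F. ✗
4: no successors, so ◇◇¬p fails. ✗
5: successors {4, 6, 8}; ◇¬p there: 4:F, 6:F, 8:F. ✗
6: no successors, so ◇◇¬p fails. ✗
7: successors {2, 8}; ◇¬p there: 2:F, 8:F. ✗
8: no successors, so ◇◇¬p fails. ✗
— 1 world.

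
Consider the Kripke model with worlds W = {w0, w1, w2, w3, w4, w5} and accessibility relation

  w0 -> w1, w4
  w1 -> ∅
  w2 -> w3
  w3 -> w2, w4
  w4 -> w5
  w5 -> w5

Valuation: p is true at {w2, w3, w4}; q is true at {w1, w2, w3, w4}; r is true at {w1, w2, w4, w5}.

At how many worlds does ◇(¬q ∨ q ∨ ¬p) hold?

5

w0: successors {w1, w4}; ¬q ∨ q ∨ ¬p there: w1:T, w4:T. ✓
w1: no successors, so ◇(¬q ∨ q ∨ ¬p) fails. ✗
w2: successors {w3}; ¬q ∨ q ∨ ¬p there: w3:T. ✓
w3: successors {w2, w4}; ¬q ∨ q ∨ ¬p there: w2:T, w4:T. ✓
w4: successors {w5}; ¬q ∨ q ∨ ¬p there: w5:T. ✓
w5: successors {w5}; ¬q ∨ q ∨ ¬p there: w5:T. ✓
Satisfying worlds: {w0, w2, w3, w4, w5}.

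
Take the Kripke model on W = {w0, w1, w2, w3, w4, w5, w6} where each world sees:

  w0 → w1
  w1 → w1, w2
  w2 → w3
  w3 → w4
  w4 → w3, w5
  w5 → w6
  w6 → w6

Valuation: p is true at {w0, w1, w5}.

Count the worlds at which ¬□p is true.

6

w0: □p is T. ✗
w1: □p is F. ✓
w2: □p is F. ✓
w3: □p is F. ✓
w4: □p is F. ✓
w5: □p is F. ✓
w6: □p is F. ✓
Satisfying worlds: {w1, w2, w3, w4, w5, w6}.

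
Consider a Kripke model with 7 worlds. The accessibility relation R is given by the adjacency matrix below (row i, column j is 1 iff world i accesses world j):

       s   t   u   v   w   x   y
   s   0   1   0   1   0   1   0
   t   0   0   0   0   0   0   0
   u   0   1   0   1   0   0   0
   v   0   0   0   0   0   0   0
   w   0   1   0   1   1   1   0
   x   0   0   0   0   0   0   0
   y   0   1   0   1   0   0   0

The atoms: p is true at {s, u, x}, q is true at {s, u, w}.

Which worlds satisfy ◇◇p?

s: successors {t, v, x}; ◇p there: t:F, v:F, x:F. ✗
t: no successors, so ◇◇p fails. ✗
u: successors {t, v}; ◇p there: t:F, v:F. ✗
v: no successors, so ◇◇p fails. ✗
w: successors {t, v, w, x}; ◇p there: t:F, v:F, w:T, x:F. ✓
x: no successors, so ◇◇p fails. ✗
y: successors {t, v}; ◇p there: t:F, v:F. ✗

{w}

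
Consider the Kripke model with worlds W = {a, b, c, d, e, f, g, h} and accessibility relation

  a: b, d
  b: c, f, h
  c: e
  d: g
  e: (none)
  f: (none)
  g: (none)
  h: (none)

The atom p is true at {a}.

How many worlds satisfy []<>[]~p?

a: successors {b, d}; <>[]~p there: b:T, d:T. ✓
b: successors {c, f, h}; <>[]~p there: c:T, f:F, h:F. ✗
c: successors {e}; <>[]~p there: e:F. ✗
d: successors {g}; <>[]~p there: g:F. ✗
e: no successors, so []<>[]~p holds vacuously. ✓
f: no successors, so []<>[]~p holds vacuously. ✓
g: no successors, so []<>[]~p holds vacuously. ✓
h: no successors, so []<>[]~p holds vacuously. ✓
Satisfying worlds: {a, e, f, g, h}.

5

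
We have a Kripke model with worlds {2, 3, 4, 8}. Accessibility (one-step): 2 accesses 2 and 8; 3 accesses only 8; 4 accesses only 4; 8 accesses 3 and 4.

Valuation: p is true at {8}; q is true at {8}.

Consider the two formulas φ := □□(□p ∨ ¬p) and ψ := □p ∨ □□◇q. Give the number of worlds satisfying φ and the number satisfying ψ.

For □□(□p ∨ ¬p):
2: successors {2, 8}; □(□p ∨ ¬p) there: 2:F, 8:T. ✗
3: successors {8}; □(□p ∨ ¬p) there: 8:T. ✓
4: successors {4}; □(□p ∨ ¬p) there: 4:T. ✓
8: successors {3, 4}; □(□p ∨ ¬p) there: 3:F, 4:T. ✗
— 2 worlds.
For □p ∨ □□◇q:
2: □p is F, □□◇q is F. ✗
3: □p is T, □□◇q is F. ✓
4: □p is F, □□◇q is F. ✗
8: □p is F, □□◇q is F. ✗
— 1 world.

2 and 1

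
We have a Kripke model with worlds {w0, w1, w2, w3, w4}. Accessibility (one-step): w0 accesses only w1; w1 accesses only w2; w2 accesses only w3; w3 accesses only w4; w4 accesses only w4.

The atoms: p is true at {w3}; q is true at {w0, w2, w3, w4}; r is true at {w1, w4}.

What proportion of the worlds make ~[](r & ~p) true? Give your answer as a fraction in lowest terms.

w0: [](r & ~p) is T. ✗
w1: [](r & ~p) is F. ✓
w2: [](r & ~p) is F. ✓
w3: [](r & ~p) is T. ✗
w4: [](r & ~p) is T. ✗
That's 2 of 5 worlds, so 2/5.

2/5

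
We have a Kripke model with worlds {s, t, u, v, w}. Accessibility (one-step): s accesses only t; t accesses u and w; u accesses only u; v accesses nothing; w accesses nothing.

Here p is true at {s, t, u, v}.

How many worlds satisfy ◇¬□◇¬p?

3

s: successors {t}; ¬□◇¬p there: t:T. ✓
t: successors {u, w}; ¬□◇¬p there: u:T, w:F. ✓
u: successors {u}; ¬□◇¬p there: u:T. ✓
v: no successors, so ◇¬□◇¬p fails. ✗
w: no successors, so ◇¬□◇¬p fails. ✗
Satisfying worlds: {s, t, u}.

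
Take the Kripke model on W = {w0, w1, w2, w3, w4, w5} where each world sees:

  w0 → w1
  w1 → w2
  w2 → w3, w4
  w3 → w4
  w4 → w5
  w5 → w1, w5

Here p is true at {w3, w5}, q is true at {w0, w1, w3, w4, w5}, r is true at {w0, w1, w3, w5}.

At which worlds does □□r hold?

w0: successors {w1}; □r there: w1:F. ✗
w1: successors {w2}; □r there: w2:F. ✗
w2: successors {w3, w4}; □r there: w3:F, w4:T. ✗
w3: successors {w4}; □r there: w4:T. ✓
w4: successors {w5}; □r there: w5:T. ✓
w5: successors {w1, w5}; □r there: w1:F, w5:T. ✗

{w3, w4}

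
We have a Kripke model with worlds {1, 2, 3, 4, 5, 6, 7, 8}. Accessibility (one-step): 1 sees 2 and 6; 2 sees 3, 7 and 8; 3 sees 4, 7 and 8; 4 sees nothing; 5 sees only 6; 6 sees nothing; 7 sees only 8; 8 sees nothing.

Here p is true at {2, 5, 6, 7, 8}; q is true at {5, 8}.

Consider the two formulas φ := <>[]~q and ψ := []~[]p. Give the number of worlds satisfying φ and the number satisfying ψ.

5 and 3

For <>[]~q:
1: successors {2, 6}; []~q there: 2:F, 6:T. ✓
2: successors {3, 7, 8}; []~q there: 3:F, 7:F, 8:T. ✓
3: successors {4, 7, 8}; []~q there: 4:T, 7:F, 8:T. ✓
4: no successors, so <>[]~q fails. ✗
5: successors {6}; []~q there: 6:T. ✓
6: no successors, so <>[]~q fails. ✗
7: successors {8}; []~q there: 8:T. ✓
8: no successors, so <>[]~q fails. ✗
— 5 worlds.
For []~[]p:
1: successors {2, 6}; ~[]p there: 2:T, 6:F. ✗
2: successors {3, 7, 8}; ~[]p there: 3:T, 7:F, 8:F. ✗
3: successors {4, 7, 8}; ~[]p there: 4:F, 7:F, 8:F. ✗
4: no successors, so []~[]p holds vacuously. ✓
5: successors {6}; ~[]p there: 6:F. ✗
6: no successors, so []~[]p holds vacuously. ✓
7: successors {8}; ~[]p there: 8:F. ✗
8: no successors, so []~[]p holds vacuously. ✓
— 3 worlds.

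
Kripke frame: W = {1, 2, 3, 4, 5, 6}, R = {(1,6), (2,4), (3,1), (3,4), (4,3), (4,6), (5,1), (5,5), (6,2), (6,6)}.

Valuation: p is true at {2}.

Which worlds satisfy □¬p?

{1, 2, 3, 4, 5}

1: successors {6}; ¬p there: 6:T. ✓
2: successors {4}; ¬p there: 4:T. ✓
3: successors {1, 4}; ¬p there: 1:T, 4:T. ✓
4: successors {3, 6}; ¬p there: 3:T, 6:T. ✓
5: successors {1, 5}; ¬p there: 1:T, 5:T. ✓
6: successors {2, 6}; ¬p there: 2:F, 6:T. ✗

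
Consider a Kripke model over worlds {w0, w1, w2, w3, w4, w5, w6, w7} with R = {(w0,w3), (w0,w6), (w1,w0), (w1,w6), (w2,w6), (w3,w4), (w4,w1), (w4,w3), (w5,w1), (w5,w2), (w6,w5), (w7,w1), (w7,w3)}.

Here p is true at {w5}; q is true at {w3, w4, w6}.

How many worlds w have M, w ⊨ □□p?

w0: successors {w3, w6}; □p there: w3:F, w6:T. ✗
w1: successors {w0, w6}; □p there: w0:F, w6:T. ✗
w2: successors {w6}; □p there: w6:T. ✓
w3: successors {w4}; □p there: w4:F. ✗
w4: successors {w1, w3}; □p there: w1:F, w3:F. ✗
w5: successors {w1, w2}; □p there: w1:F, w2:F. ✗
w6: successors {w5}; □p there: w5:F. ✗
w7: successors {w1, w3}; □p there: w1:F, w3:F. ✗
Satisfying worlds: {w2}.

1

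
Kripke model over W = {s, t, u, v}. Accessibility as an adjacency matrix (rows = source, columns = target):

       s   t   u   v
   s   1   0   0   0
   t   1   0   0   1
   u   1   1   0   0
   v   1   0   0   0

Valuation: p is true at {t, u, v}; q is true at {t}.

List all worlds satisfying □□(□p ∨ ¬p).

{s, t, v}

s: successors {s}; □(□p ∨ ¬p) there: s:T. ✓
t: successors {s, v}; □(□p ∨ ¬p) there: s:T, v:T. ✓
u: successors {s, t}; □(□p ∨ ¬p) there: s:T, t:F. ✗
v: successors {s}; □(□p ∨ ¬p) there: s:T. ✓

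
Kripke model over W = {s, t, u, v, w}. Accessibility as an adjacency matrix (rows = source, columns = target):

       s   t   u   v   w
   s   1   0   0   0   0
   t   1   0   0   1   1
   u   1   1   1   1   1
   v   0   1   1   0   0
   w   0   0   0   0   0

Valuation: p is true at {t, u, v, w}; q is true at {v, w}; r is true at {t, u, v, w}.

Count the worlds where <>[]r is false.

3

s: successors {s}; []r there: s:F. ✗
t: successors {s, v, w}; []r there: s:F, v:T, w:T. ✓
u: successors {s, t, u, v, w}; []r there: s:F, t:F, u:F, v:T, w:T. ✓
v: successors {t, u}; []r there: t:F, u:F. ✗
w: no successors, so <>[]r fails. ✗
Satisfying worlds: {t, u}.
So <>[]r fails at the other 3 worlds.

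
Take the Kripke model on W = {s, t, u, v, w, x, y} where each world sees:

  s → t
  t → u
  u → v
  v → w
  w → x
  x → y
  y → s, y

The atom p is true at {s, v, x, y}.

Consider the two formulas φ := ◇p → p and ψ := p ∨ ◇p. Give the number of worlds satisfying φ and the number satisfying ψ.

For ◇p → p:
s: ◇p is F, p is T. ✓
t: ◇p is F, p is F. ✓
u: ◇p is T, p is F. ✗
v: ◇p is F, p is T. ✓
w: ◇p is T, p is F. ✗
x: ◇p is T, p is T. ✓
y: ◇p is T, p is T. ✓
— 5 worlds.
For p ∨ ◇p:
s: p is T, ◇p is F. ✓
t: p is F, ◇p is F. ✗
u: p is F, ◇p is T. ✓
v: p is T, ◇p is F. ✓
w: p is F, ◇p is T. ✓
x: p is T, ◇p is T. ✓
y: p is T, ◇p is T. ✓
— 6 worlds.

5 and 6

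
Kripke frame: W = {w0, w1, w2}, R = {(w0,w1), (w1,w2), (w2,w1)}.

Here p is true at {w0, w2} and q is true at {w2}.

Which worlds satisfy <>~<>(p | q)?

{w1}

w0: successors {w1}; ~<>(p | q) there: w1:F. ✗
w1: successors {w2}; ~<>(p | q) there: w2:T. ✓
w2: successors {w1}; ~<>(p | q) there: w1:F. ✗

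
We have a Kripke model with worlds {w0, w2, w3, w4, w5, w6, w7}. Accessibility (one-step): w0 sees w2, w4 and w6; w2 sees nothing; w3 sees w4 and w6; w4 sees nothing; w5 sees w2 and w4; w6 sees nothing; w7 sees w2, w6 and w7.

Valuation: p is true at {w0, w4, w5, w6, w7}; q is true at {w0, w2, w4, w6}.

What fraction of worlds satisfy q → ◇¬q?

w0: q is T, ◇¬q is F. ✗
w2: q is T, ◇¬q is F. ✗
w3: q is F, ◇¬q is F. ✓
w4: q is T, ◇¬q is F. ✗
w5: q is F, ◇¬q is F. ✓
w6: q is T, ◇¬q is F. ✗
w7: q is F, ◇¬q is T. ✓
That's 3 of 7 worlds, so 3/7.

3/7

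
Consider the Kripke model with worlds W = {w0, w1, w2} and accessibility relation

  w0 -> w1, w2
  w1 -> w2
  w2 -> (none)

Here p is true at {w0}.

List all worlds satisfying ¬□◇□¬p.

{w0, w1}

w0: □◇□¬p is F. ✓
w1: □◇□¬p is F. ✓
w2: □◇□¬p is T. ✗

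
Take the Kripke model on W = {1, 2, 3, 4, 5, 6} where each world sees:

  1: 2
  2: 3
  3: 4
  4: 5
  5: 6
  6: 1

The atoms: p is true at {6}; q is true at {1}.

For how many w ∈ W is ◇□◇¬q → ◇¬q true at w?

1: ◇□◇¬q is T, ◇¬q is T. ✓
2: ◇□◇¬q is T, ◇¬q is T. ✓
3: ◇□◇¬q is T, ◇¬q is T. ✓
4: ◇□◇¬q is F, ◇¬q is T. ✓
5: ◇□◇¬q is T, ◇¬q is T. ✓
6: ◇□◇¬q is T, ◇¬q is F. ✗
Satisfying worlds: {1, 2, 3, 4, 5}.

5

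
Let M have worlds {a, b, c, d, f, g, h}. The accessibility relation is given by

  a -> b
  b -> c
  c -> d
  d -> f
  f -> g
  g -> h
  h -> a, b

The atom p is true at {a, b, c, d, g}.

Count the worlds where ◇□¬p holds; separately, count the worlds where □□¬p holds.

2 and 2

For ◇□¬p:
a: successors {b}; □¬p there: b:F. ✗
b: successors {c}; □¬p there: c:F. ✗
c: successors {d}; □¬p there: d:T. ✓
d: successors {f}; □¬p there: f:F. ✗
f: successors {g}; □¬p there: g:T. ✓
g: successors {h}; □¬p there: h:F. ✗
h: successors {a, b}; □¬p there: a:F, b:F. ✗
— 2 worlds.
For □□¬p:
a: successors {b}; □¬p there: b:F. ✗
b: successors {c}; □¬p there: c:F. ✗
c: successors {d}; □¬p there: d:T. ✓
d: successors {f}; □¬p there: f:F. ✗
f: successors {g}; □¬p there: g:T. ✓
g: successors {h}; □¬p there: h:F. ✗
h: successors {a, b}; □¬p there: a:F, b:F. ✗
— 2 worlds.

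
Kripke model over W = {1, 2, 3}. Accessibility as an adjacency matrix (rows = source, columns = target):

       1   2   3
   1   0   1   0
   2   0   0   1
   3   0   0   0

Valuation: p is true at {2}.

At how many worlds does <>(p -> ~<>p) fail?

1: successors {2}; p -> ~<>p there: 2:T. ✓
2: successors {3}; p -> ~<>p there: 3:T. ✓
3: no successors, so <>(p -> ~<>p) fails. ✗
Satisfying worlds: {1, 2}.
So <>(p -> ~<>p) fails at the other 1 world.

1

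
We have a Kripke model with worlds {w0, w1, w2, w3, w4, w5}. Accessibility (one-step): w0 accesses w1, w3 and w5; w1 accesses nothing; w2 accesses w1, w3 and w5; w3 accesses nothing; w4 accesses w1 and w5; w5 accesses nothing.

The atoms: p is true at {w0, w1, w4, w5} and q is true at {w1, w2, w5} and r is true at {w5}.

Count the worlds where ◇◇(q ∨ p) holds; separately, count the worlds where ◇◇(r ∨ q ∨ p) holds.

0 and 0

For ◇◇(q ∨ p):
w0: successors {w1, w3, w5}; ◇(q ∨ p) there: w1:F, w3:F, w5:F. ✗
w1: no successors, so ◇◇(q ∨ p) fails. ✗
w2: successors {w1, w3, w5}; ◇(q ∨ p) there: w1:F, w3:F, w5:F. ✗
w3: no successors, so ◇◇(q ∨ p) fails. ✗
w4: successors {w1, w5}; ◇(q ∨ p) there: w1:F, w5:F. ✗
w5: no successors, so ◇◇(q ∨ p) fails. ✗
— 0 worlds.
For ◇◇(r ∨ q ∨ p):
w0: successors {w1, w3, w5}; ◇(r ∨ q ∨ p) there: w1:F, w3:F, w5:F. ✗
w1: no successors, so ◇◇(r ∨ q ∨ p) fails. ✗
w2: successors {w1, w3, w5}; ◇(r ∨ q ∨ p) there: w1:F, w3:F, w5:F. ✗
w3: no successors, so ◇◇(r ∨ q ∨ p) fails. ✗
w4: successors {w1, w5}; ◇(r ∨ q ∨ p) there: w1:F, w5:F. ✗
w5: no successors, so ◇◇(r ∨ q ∨ p) fails. ✗
— 0 worlds.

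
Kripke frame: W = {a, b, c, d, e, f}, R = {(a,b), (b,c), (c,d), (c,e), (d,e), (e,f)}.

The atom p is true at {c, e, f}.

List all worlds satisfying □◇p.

{a, b, c, d, f}

a: successors {b}; ◇p there: b:T. ✓
b: successors {c}; ◇p there: c:T. ✓
c: successors {d, e}; ◇p there: d:T, e:T. ✓
d: successors {e}; ◇p there: e:T. ✓
e: successors {f}; ◇p there: f:F. ✗
f: no successors, so □◇p holds vacuously. ✓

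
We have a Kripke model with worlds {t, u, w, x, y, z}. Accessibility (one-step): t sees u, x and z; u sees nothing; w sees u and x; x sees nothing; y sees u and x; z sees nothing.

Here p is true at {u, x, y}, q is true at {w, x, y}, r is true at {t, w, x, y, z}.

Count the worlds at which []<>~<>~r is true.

3

t: successors {u, x, z}; <>~<>~r there: u:F, x:F, z:F. ✗
u: no successors, so []<>~<>~r holds vacuously. ✓
w: successors {u, x}; <>~<>~r there: u:F, x:F. ✗
x: no successors, so []<>~<>~r holds vacuously. ✓
y: successors {u, x}; <>~<>~r there: u:F, x:F. ✗
z: no successors, so []<>~<>~r holds vacuously. ✓
Satisfying worlds: {u, x, z}.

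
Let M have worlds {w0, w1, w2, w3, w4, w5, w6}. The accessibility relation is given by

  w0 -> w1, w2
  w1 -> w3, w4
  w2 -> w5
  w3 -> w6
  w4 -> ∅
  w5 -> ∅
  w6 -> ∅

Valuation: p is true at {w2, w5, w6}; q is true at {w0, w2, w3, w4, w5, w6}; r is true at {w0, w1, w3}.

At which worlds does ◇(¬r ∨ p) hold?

{w0, w1, w2, w3}

w0: successors {w1, w2}; ¬r ∨ p there: w1:F, w2:T. ✓
w1: successors {w3, w4}; ¬r ∨ p there: w3:F, w4:T. ✓
w2: successors {w5}; ¬r ∨ p there: w5:T. ✓
w3: successors {w6}; ¬r ∨ p there: w6:T. ✓
w4: no successors, so ◇(¬r ∨ p) fails. ✗
w5: no successors, so ◇(¬r ∨ p) fails. ✗
w6: no successors, so ◇(¬r ∨ p) fails. ✗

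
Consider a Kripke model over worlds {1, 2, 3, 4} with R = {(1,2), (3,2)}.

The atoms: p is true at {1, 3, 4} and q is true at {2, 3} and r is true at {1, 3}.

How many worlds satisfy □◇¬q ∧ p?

1

1: □◇¬q is F, p is T. ✗
2: □◇¬q is T, p is F. ✗
3: □◇¬q is F, p is T. ✗
4: □◇¬q is T, p is T. ✓
Satisfying worlds: {4}.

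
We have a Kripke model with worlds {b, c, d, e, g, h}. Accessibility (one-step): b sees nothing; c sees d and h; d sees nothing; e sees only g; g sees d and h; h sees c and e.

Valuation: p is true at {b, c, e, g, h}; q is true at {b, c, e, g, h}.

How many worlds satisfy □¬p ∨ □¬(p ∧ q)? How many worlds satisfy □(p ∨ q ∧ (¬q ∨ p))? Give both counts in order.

For □¬p ∨ □¬(p ∧ q):
b: □¬p is T, □¬(p ∧ q) is T. ✓
c: □¬p is F, □¬(p ∧ q) is F. ✗
d: □¬p is T, □¬(p ∧ q) is T. ✓
e: □¬p is F, □¬(p ∧ q) is F. ✗
g: □¬p is F, □¬(p ∧ q) is F. ✗
h: □¬p is F, □¬(p ∧ q) is F. ✗
— 2 worlds.
For □(p ∨ q ∧ (¬q ∨ p)):
b: no successors, so □(p ∨ q ∧ (¬q ∨ p)) holds vacuously. ✓
c: successors {d, h}; p ∨ q ∧ (¬q ∨ p) there: d:F, h:T. ✗
d: no successors, so □(p ∨ q ∧ (¬q ∨ p)) holds vacuously. ✓
e: successors {g}; p ∨ q ∧ (¬q ∨ p) there: g:T. ✓
g: successors {d, h}; p ∨ q ∧ (¬q ∨ p) there: d:F, h:T. ✗
h: successors {c, e}; p ∨ q ∧ (¬q ∨ p) there: c:T, e:T. ✓
— 4 worlds.

2 and 4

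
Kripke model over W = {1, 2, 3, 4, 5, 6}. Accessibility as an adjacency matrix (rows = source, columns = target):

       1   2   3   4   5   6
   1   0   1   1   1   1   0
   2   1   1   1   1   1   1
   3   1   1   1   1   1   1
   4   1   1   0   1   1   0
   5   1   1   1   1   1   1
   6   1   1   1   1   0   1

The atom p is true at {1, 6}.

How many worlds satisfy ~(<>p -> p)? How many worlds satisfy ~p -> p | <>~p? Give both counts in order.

4 and 6

For ~(<>p -> p):
1: <>p -> p is T. ✗
2: <>p -> p is F. ✓
3: <>p -> p is F. ✓
4: <>p -> p is F. ✓
5: <>p -> p is F. ✓
6: <>p -> p is T. ✗
— 4 worlds.
For ~p -> p | <>~p:
1: ~p is F, p | <>~p is T. ✓
2: ~p is T, p | <>~p is T. ✓
3: ~p is T, p | <>~p is T. ✓
4: ~p is T, p | <>~p is T. ✓
5: ~p is T, p | <>~p is T. ✓
6: ~p is F, p | <>~p is T. ✓
— 6 worlds.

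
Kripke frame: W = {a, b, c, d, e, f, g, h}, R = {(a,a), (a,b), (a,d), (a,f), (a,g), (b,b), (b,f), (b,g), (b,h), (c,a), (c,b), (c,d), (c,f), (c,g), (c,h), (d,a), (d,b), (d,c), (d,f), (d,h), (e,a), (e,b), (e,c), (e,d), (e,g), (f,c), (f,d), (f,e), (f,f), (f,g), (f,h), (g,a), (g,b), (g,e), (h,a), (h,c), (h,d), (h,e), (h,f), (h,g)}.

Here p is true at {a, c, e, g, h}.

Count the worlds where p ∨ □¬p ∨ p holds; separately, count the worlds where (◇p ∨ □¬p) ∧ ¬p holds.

5 and 3

For p ∨ □¬p ∨ p:
a: p ∨ □¬p is T, p is T. ✓
b: p ∨ □¬p is F, p is F. ✗
c: p ∨ □¬p is T, p is T. ✓
d: p ∨ □¬p is F, p is F. ✗
e: p ∨ □¬p is T, p is T. ✓
f: p ∨ □¬p is F, p is F. ✗
g: p ∨ □¬p is T, p is T. ✓
h: p ∨ □¬p is T, p is T. ✓
— 5 worlds.
For (◇p ∨ □¬p) ∧ ¬p:
a: ◇p ∨ □¬p is T, ¬p is F. ✗
b: ◇p ∨ □¬p is T, ¬p is T. ✓
c: ◇p ∨ □¬p is T, ¬p is F. ✗
d: ◇p ∨ □¬p is T, ¬p is T. ✓
e: ◇p ∨ □¬p is T, ¬p is F. ✗
f: ◇p ∨ □¬p is T, ¬p is T. ✓
g: ◇p ∨ □¬p is T, ¬p is F. ✗
h: ◇p ∨ □¬p is T, ¬p is F. ✗
— 3 worlds.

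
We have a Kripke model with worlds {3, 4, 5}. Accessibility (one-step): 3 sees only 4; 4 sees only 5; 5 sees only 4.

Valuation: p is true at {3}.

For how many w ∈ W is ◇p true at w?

0

3: successors {4}; p there: 4:F. ✗
4: successors {5}; p there: 5:F. ✗
5: successors {4}; p there: 4:F. ✗
Satisfying worlds: ∅.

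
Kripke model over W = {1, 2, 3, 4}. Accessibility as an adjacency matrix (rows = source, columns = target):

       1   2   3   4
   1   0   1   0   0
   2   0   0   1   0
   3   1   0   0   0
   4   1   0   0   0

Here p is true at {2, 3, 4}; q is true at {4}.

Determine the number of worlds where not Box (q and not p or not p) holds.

2

1: Box (q and not p or not p) is F. ✓
2: Box (q and not p or not p) is F. ✓
3: Box (q and not p or not p) is T. ✗
4: Box (q and not p or not p) is T. ✗
Satisfying worlds: {1, 2}.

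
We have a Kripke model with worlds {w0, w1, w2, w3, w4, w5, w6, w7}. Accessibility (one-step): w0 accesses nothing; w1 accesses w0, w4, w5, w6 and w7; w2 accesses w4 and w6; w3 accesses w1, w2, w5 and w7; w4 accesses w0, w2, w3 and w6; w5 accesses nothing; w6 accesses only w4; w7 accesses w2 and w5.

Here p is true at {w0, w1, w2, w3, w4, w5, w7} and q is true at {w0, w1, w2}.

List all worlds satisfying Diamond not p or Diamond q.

{w1, w2, w3, w4, w7}

w0: Diamond not p is F, Diamond q is F. ✗
w1: Diamond not p is T, Diamond q is T. ✓
w2: Diamond not p is T, Diamond q is F. ✓
w3: Diamond not p is F, Diamond q is T. ✓
w4: Diamond not p is T, Diamond q is T. ✓
w5: Diamond not p is F, Diamond q is F. ✗
w6: Diamond not p is F, Diamond q is F. ✗
w7: Diamond not p is F, Diamond q is T. ✓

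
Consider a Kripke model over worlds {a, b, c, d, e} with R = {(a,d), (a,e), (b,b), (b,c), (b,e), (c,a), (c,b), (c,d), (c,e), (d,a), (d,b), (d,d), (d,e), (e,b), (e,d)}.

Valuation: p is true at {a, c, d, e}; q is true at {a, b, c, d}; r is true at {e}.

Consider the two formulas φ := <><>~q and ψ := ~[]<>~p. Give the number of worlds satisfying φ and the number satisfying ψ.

5 and 2

For <><>~q:
a: successors {d, e}; <>~q there: d:T, e:F. ✓
b: successors {b, c, e}; <>~q there: b:T, c:T, e:F. ✓
c: successors {a, b, d, e}; <>~q there: a:T, b:T, d:T, e:F. ✓
d: successors {a, b, d, e}; <>~q there: a:T, b:T, d:T, e:F. ✓
e: successors {b, d}; <>~q there: b:T, d:T. ✓
— 5 worlds.
For ~[]<>~p:
a: []<>~p is T. ✗
b: []<>~p is T. ✗
c: []<>~p is F. ✓
d: []<>~p is F. ✓
e: []<>~p is T. ✗
— 2 worlds.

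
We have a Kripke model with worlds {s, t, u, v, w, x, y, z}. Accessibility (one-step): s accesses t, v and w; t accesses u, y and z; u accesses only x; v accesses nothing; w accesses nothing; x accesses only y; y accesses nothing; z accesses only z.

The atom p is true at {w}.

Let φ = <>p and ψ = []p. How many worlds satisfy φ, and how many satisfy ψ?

1 and 3

For <>p:
s: successors {t, v, w}; p there: t:F, v:F, w:T. ✓
t: successors {u, y, z}; p there: u:F, y:F, z:F. ✗
u: successors {x}; p there: x:F. ✗
v: no successors, so <>p fails. ✗
w: no successors, so <>p fails. ✗
x: successors {y}; p there: y:F. ✗
y: no successors, so <>p fails. ✗
z: successors {z}; p there: z:F. ✗
— 1 world.
For []p:
s: successors {t, v, w}; p there: t:F, v:F, w:T. ✗
t: successors {u, y, z}; p there: u:F, y:F, z:F. ✗
u: successors {x}; p there: x:F. ✗
v: no successors, so []p holds vacuously. ✓
w: no successors, so []p holds vacuously. ✓
x: successors {y}; p there: y:F. ✗
y: no successors, so []p holds vacuously. ✓
z: successors {z}; p there: z:F. ✗
— 3 worlds.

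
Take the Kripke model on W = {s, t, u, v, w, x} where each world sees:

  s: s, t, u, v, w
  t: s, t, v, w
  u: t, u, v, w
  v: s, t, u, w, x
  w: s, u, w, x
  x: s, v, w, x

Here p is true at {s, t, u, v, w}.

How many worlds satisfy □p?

3

s: successors {s, t, u, v, w}; p there: s:T, t:T, u:T, v:T, w:T. ✓
t: successors {s, t, v, w}; p there: s:T, t:T, v:T, w:T. ✓
u: successors {t, u, v, w}; p there: t:T, u:T, v:T, w:T. ✓
v: successors {s, t, u, w, x}; p there: s:T, t:T, u:T, w:T, x:F. ✗
w: successors {s, u, w, x}; p there: s:T, u:T, w:T, x:F. ✗
x: successors {s, v, w, x}; p there: s:T, v:T, w:T, x:F. ✗
Satisfying worlds: {s, t, u}.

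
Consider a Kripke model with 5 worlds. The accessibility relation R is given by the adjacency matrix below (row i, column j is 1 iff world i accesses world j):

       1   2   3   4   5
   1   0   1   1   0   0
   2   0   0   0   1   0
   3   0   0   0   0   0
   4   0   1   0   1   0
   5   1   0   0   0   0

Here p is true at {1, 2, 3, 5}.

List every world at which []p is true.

1: successors {2, 3}; p there: 2:T, 3:T. ✓
2: successors {4}; p there: 4:F. ✗
3: no successors, so []p holds vacuously. ✓
4: successors {2, 4}; p there: 2:T, 4:F. ✗
5: successors {1}; p there: 1:T. ✓

{1, 3, 5}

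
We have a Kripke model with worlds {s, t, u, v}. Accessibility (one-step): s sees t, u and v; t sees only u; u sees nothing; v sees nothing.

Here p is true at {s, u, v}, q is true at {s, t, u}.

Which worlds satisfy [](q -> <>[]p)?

s: successors {t, u, v}; q -> <>[]p there: t:T, u:F, v:T. ✗
t: successors {u}; q -> <>[]p there: u:F. ✗
u: no successors, so [](q -> <>[]p) holds vacuously. ✓
v: no successors, so [](q -> <>[]p) holds vacuously. ✓

{u, v}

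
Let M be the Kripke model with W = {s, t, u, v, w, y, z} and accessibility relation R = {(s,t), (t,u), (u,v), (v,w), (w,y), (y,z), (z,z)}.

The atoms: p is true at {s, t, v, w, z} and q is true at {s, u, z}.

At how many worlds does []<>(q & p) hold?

s: successors {t}; <>(q & p) there: t:F. ✗
t: successors {u}; <>(q & p) there: u:F. ✗
u: successors {v}; <>(q & p) there: v:F. ✗
v: successors {w}; <>(q & p) there: w:F. ✗
w: successors {y}; <>(q & p) there: y:T. ✓
y: successors {z}; <>(q & p) there: z:T. ✓
z: successors {z}; <>(q & p) there: z:T. ✓
Satisfying worlds: {w, y, z}.

3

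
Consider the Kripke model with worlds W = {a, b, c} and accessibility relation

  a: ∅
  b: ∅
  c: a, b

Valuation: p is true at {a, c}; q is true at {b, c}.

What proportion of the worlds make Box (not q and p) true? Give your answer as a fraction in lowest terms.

2/3

a: no successors, so Box (not q and p) holds vacuously. ✓
b: no successors, so Box (not q and p) holds vacuously. ✓
c: successors {a, b}; not q and p there: a:T, b:F. ✗
That's 2 of 3 worlds, so 2/3.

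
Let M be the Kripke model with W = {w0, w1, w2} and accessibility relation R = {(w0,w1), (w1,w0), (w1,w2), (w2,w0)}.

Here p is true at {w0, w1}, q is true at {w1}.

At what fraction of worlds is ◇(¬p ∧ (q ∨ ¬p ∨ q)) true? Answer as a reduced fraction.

w0: successors {w1}; ¬p ∧ (q ∨ ¬p ∨ q) there: w1:F. ✗
w1: successors {w0, w2}; ¬p ∧ (q ∨ ¬p ∨ q) there: w0:F, w2:T. ✓
w2: successors {w0}; ¬p ∧ (q ∨ ¬p ∨ q) there: w0:F. ✗
That's 1 of 3 worlds, so 1/3.

1/3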